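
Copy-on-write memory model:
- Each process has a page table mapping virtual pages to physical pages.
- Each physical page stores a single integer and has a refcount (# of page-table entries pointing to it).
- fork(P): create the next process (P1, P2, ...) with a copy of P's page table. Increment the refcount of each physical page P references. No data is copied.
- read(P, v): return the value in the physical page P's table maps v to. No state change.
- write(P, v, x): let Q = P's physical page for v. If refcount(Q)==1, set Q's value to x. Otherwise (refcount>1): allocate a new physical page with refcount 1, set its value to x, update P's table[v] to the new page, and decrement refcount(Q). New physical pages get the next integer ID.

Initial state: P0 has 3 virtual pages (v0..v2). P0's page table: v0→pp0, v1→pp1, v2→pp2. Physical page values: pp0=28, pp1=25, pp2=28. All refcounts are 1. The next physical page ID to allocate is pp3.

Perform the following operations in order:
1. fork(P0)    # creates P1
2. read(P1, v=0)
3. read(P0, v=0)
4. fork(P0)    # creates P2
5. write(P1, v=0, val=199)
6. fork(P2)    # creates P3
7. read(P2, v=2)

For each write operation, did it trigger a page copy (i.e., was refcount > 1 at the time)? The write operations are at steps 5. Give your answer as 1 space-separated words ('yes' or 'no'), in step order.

Op 1: fork(P0) -> P1. 3 ppages; refcounts: pp0:2 pp1:2 pp2:2
Op 2: read(P1, v0) -> 28. No state change.
Op 3: read(P0, v0) -> 28. No state change.
Op 4: fork(P0) -> P2. 3 ppages; refcounts: pp0:3 pp1:3 pp2:3
Op 5: write(P1, v0, 199). refcount(pp0)=3>1 -> COPY to pp3. 4 ppages; refcounts: pp0:2 pp1:3 pp2:3 pp3:1
Op 6: fork(P2) -> P3. 4 ppages; refcounts: pp0:3 pp1:4 pp2:4 pp3:1
Op 7: read(P2, v2) -> 28. No state change.

yes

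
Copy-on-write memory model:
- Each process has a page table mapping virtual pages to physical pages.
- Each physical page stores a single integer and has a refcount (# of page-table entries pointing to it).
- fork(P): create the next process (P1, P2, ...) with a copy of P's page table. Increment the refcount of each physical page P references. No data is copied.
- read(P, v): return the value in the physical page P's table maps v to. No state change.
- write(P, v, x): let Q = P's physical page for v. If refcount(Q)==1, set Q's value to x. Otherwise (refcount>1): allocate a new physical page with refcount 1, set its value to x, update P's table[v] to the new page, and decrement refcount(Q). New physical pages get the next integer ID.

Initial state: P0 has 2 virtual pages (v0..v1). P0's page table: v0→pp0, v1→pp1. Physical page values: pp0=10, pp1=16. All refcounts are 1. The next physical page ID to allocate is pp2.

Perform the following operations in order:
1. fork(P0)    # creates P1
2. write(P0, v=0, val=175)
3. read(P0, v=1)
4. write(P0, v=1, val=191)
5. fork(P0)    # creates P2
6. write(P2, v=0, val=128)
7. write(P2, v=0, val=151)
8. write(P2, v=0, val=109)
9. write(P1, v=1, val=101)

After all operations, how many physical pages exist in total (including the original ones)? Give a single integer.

Op 1: fork(P0) -> P1. 2 ppages; refcounts: pp0:2 pp1:2
Op 2: write(P0, v0, 175). refcount(pp0)=2>1 -> COPY to pp2. 3 ppages; refcounts: pp0:1 pp1:2 pp2:1
Op 3: read(P0, v1) -> 16. No state change.
Op 4: write(P0, v1, 191). refcount(pp1)=2>1 -> COPY to pp3. 4 ppages; refcounts: pp0:1 pp1:1 pp2:1 pp3:1
Op 5: fork(P0) -> P2. 4 ppages; refcounts: pp0:1 pp1:1 pp2:2 pp3:2
Op 6: write(P2, v0, 128). refcount(pp2)=2>1 -> COPY to pp4. 5 ppages; refcounts: pp0:1 pp1:1 pp2:1 pp3:2 pp4:1
Op 7: write(P2, v0, 151). refcount(pp4)=1 -> write in place. 5 ppages; refcounts: pp0:1 pp1:1 pp2:1 pp3:2 pp4:1
Op 8: write(P2, v0, 109). refcount(pp4)=1 -> write in place. 5 ppages; refcounts: pp0:1 pp1:1 pp2:1 pp3:2 pp4:1
Op 9: write(P1, v1, 101). refcount(pp1)=1 -> write in place. 5 ppages; refcounts: pp0:1 pp1:1 pp2:1 pp3:2 pp4:1

Answer: 5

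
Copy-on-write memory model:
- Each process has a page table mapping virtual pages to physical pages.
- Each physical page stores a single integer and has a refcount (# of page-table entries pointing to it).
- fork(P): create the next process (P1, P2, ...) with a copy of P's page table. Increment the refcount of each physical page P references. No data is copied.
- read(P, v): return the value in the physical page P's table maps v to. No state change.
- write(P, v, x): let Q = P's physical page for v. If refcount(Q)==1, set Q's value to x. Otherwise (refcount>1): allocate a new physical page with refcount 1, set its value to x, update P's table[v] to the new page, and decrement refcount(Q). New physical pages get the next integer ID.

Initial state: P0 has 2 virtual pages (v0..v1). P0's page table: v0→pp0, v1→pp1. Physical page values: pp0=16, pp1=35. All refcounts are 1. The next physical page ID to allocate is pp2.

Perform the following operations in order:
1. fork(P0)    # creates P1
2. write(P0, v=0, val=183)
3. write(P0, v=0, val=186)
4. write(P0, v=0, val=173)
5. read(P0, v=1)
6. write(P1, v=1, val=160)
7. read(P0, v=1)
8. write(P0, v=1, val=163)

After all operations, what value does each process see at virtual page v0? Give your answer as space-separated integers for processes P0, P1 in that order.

Op 1: fork(P0) -> P1. 2 ppages; refcounts: pp0:2 pp1:2
Op 2: write(P0, v0, 183). refcount(pp0)=2>1 -> COPY to pp2. 3 ppages; refcounts: pp0:1 pp1:2 pp2:1
Op 3: write(P0, v0, 186). refcount(pp2)=1 -> write in place. 3 ppages; refcounts: pp0:1 pp1:2 pp2:1
Op 4: write(P0, v0, 173). refcount(pp2)=1 -> write in place. 3 ppages; refcounts: pp0:1 pp1:2 pp2:1
Op 5: read(P0, v1) -> 35. No state change.
Op 6: write(P1, v1, 160). refcount(pp1)=2>1 -> COPY to pp3. 4 ppages; refcounts: pp0:1 pp1:1 pp2:1 pp3:1
Op 7: read(P0, v1) -> 35. No state change.
Op 8: write(P0, v1, 163). refcount(pp1)=1 -> write in place. 4 ppages; refcounts: pp0:1 pp1:1 pp2:1 pp3:1
P0: v0 -> pp2 = 173
P1: v0 -> pp0 = 16

Answer: 173 16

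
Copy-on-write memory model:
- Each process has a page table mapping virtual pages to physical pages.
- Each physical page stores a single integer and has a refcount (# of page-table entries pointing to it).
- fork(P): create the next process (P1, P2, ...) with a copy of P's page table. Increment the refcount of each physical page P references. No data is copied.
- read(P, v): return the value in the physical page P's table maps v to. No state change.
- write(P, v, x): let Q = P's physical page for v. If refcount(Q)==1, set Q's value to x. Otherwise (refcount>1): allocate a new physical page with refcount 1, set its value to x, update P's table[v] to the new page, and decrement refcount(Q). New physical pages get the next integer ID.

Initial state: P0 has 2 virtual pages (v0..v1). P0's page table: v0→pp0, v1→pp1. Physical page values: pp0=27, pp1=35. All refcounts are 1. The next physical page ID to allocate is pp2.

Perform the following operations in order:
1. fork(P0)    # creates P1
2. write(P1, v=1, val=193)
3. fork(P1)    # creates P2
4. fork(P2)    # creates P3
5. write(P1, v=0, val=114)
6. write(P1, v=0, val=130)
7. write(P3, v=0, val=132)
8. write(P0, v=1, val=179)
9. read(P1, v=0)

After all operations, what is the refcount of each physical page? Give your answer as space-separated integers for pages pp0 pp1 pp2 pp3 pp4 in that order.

Op 1: fork(P0) -> P1. 2 ppages; refcounts: pp0:2 pp1:2
Op 2: write(P1, v1, 193). refcount(pp1)=2>1 -> COPY to pp2. 3 ppages; refcounts: pp0:2 pp1:1 pp2:1
Op 3: fork(P1) -> P2. 3 ppages; refcounts: pp0:3 pp1:1 pp2:2
Op 4: fork(P2) -> P3. 3 ppages; refcounts: pp0:4 pp1:1 pp2:3
Op 5: write(P1, v0, 114). refcount(pp0)=4>1 -> COPY to pp3. 4 ppages; refcounts: pp0:3 pp1:1 pp2:3 pp3:1
Op 6: write(P1, v0, 130). refcount(pp3)=1 -> write in place. 4 ppages; refcounts: pp0:3 pp1:1 pp2:3 pp3:1
Op 7: write(P3, v0, 132). refcount(pp0)=3>1 -> COPY to pp4. 5 ppages; refcounts: pp0:2 pp1:1 pp2:3 pp3:1 pp4:1
Op 8: write(P0, v1, 179). refcount(pp1)=1 -> write in place. 5 ppages; refcounts: pp0:2 pp1:1 pp2:3 pp3:1 pp4:1
Op 9: read(P1, v0) -> 130. No state change.

Answer: 2 1 3 1 1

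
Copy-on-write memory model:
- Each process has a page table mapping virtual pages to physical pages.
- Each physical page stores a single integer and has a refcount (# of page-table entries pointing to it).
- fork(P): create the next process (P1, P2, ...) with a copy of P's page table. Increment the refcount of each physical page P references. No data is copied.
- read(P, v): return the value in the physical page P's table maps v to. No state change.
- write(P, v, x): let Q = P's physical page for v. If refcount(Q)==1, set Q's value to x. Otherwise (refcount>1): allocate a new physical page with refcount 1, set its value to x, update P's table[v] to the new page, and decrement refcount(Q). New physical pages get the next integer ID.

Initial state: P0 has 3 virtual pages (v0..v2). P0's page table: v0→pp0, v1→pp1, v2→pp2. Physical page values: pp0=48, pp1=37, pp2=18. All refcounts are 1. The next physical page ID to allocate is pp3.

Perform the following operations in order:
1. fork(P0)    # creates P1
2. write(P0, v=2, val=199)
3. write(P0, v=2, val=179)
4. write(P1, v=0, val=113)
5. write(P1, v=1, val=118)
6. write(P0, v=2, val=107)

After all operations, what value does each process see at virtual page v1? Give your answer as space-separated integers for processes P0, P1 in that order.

Answer: 37 118

Derivation:
Op 1: fork(P0) -> P1. 3 ppages; refcounts: pp0:2 pp1:2 pp2:2
Op 2: write(P0, v2, 199). refcount(pp2)=2>1 -> COPY to pp3. 4 ppages; refcounts: pp0:2 pp1:2 pp2:1 pp3:1
Op 3: write(P0, v2, 179). refcount(pp3)=1 -> write in place. 4 ppages; refcounts: pp0:2 pp1:2 pp2:1 pp3:1
Op 4: write(P1, v0, 113). refcount(pp0)=2>1 -> COPY to pp4. 5 ppages; refcounts: pp0:1 pp1:2 pp2:1 pp3:1 pp4:1
Op 5: write(P1, v1, 118). refcount(pp1)=2>1 -> COPY to pp5. 6 ppages; refcounts: pp0:1 pp1:1 pp2:1 pp3:1 pp4:1 pp5:1
Op 6: write(P0, v2, 107). refcount(pp3)=1 -> write in place. 6 ppages; refcounts: pp0:1 pp1:1 pp2:1 pp3:1 pp4:1 pp5:1
P0: v1 -> pp1 = 37
P1: v1 -> pp5 = 118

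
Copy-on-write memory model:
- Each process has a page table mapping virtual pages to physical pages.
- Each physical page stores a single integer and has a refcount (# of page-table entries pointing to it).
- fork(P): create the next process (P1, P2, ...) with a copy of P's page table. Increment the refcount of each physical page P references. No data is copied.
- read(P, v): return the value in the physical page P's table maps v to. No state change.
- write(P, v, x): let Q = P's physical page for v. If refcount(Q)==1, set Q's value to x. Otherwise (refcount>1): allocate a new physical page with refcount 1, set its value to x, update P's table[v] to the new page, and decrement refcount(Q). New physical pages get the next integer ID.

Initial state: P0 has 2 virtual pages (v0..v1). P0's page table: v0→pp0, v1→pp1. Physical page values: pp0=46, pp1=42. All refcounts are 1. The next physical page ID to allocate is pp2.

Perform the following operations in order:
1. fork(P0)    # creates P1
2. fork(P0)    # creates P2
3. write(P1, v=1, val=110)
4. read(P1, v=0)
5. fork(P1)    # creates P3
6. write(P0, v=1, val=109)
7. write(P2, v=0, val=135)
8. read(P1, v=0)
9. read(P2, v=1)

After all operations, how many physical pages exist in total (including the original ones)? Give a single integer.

Answer: 5

Derivation:
Op 1: fork(P0) -> P1. 2 ppages; refcounts: pp0:2 pp1:2
Op 2: fork(P0) -> P2. 2 ppages; refcounts: pp0:3 pp1:3
Op 3: write(P1, v1, 110). refcount(pp1)=3>1 -> COPY to pp2. 3 ppages; refcounts: pp0:3 pp1:2 pp2:1
Op 4: read(P1, v0) -> 46. No state change.
Op 5: fork(P1) -> P3. 3 ppages; refcounts: pp0:4 pp1:2 pp2:2
Op 6: write(P0, v1, 109). refcount(pp1)=2>1 -> COPY to pp3. 4 ppages; refcounts: pp0:4 pp1:1 pp2:2 pp3:1
Op 7: write(P2, v0, 135). refcount(pp0)=4>1 -> COPY to pp4. 5 ppages; refcounts: pp0:3 pp1:1 pp2:2 pp3:1 pp4:1
Op 8: read(P1, v0) -> 46. No state change.
Op 9: read(P2, v1) -> 42. No state change.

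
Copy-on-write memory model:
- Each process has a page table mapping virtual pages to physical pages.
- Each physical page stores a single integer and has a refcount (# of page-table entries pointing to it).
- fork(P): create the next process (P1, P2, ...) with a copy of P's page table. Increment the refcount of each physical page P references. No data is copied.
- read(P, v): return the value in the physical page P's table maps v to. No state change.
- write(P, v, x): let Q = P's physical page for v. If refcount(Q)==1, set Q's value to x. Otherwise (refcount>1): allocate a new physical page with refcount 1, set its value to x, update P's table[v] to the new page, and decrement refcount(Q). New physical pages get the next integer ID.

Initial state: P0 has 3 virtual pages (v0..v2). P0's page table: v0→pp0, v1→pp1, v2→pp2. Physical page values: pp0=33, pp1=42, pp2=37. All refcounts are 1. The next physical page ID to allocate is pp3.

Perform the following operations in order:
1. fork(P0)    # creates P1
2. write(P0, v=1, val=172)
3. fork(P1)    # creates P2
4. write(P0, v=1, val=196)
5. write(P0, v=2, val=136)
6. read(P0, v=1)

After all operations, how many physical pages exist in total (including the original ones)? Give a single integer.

Answer: 5

Derivation:
Op 1: fork(P0) -> P1. 3 ppages; refcounts: pp0:2 pp1:2 pp2:2
Op 2: write(P0, v1, 172). refcount(pp1)=2>1 -> COPY to pp3. 4 ppages; refcounts: pp0:2 pp1:1 pp2:2 pp3:1
Op 3: fork(P1) -> P2. 4 ppages; refcounts: pp0:3 pp1:2 pp2:3 pp3:1
Op 4: write(P0, v1, 196). refcount(pp3)=1 -> write in place. 4 ppages; refcounts: pp0:3 pp1:2 pp2:3 pp3:1
Op 5: write(P0, v2, 136). refcount(pp2)=3>1 -> COPY to pp4. 5 ppages; refcounts: pp0:3 pp1:2 pp2:2 pp3:1 pp4:1
Op 6: read(P0, v1) -> 196. No state change.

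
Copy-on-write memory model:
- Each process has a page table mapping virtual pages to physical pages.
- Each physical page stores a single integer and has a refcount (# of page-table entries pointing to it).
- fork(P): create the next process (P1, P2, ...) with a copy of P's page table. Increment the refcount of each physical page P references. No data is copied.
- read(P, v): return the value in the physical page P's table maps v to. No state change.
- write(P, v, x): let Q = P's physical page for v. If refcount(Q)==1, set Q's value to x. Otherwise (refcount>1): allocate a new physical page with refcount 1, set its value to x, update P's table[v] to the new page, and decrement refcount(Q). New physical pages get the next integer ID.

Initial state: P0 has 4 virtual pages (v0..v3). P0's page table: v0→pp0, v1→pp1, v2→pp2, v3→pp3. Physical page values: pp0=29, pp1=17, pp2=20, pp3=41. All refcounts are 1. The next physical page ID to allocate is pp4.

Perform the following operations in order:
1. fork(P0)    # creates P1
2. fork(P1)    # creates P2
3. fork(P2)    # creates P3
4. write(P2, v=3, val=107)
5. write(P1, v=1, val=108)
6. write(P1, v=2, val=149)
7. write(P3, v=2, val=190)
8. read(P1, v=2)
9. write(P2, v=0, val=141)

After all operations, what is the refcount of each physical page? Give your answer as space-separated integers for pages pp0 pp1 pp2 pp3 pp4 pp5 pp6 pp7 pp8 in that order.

Op 1: fork(P0) -> P1. 4 ppages; refcounts: pp0:2 pp1:2 pp2:2 pp3:2
Op 2: fork(P1) -> P2. 4 ppages; refcounts: pp0:3 pp1:3 pp2:3 pp3:3
Op 3: fork(P2) -> P3. 4 ppages; refcounts: pp0:4 pp1:4 pp2:4 pp3:4
Op 4: write(P2, v3, 107). refcount(pp3)=4>1 -> COPY to pp4. 5 ppages; refcounts: pp0:4 pp1:4 pp2:4 pp3:3 pp4:1
Op 5: write(P1, v1, 108). refcount(pp1)=4>1 -> COPY to pp5. 6 ppages; refcounts: pp0:4 pp1:3 pp2:4 pp3:3 pp4:1 pp5:1
Op 6: write(P1, v2, 149). refcount(pp2)=4>1 -> COPY to pp6. 7 ppages; refcounts: pp0:4 pp1:3 pp2:3 pp3:3 pp4:1 pp5:1 pp6:1
Op 7: write(P3, v2, 190). refcount(pp2)=3>1 -> COPY to pp7. 8 ppages; refcounts: pp0:4 pp1:3 pp2:2 pp3:3 pp4:1 pp5:1 pp6:1 pp7:1
Op 8: read(P1, v2) -> 149. No state change.
Op 9: write(P2, v0, 141). refcount(pp0)=4>1 -> COPY to pp8. 9 ppages; refcounts: pp0:3 pp1:3 pp2:2 pp3:3 pp4:1 pp5:1 pp6:1 pp7:1 pp8:1

Answer: 3 3 2 3 1 1 1 1 1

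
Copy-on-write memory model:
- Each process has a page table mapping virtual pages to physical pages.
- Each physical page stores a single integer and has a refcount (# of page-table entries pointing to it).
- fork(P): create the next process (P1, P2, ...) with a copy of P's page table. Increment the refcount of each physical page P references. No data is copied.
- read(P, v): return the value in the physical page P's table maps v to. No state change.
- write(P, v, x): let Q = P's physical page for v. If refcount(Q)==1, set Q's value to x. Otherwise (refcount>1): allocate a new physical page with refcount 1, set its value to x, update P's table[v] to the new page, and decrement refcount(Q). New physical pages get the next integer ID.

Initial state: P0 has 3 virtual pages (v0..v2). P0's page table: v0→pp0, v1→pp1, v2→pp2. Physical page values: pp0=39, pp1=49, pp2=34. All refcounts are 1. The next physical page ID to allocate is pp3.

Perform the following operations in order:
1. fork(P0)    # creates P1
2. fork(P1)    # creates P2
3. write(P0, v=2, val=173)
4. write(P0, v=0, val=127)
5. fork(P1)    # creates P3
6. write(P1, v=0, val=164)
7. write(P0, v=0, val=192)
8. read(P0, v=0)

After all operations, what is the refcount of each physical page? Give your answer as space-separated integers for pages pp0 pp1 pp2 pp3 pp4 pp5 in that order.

Op 1: fork(P0) -> P1. 3 ppages; refcounts: pp0:2 pp1:2 pp2:2
Op 2: fork(P1) -> P2. 3 ppages; refcounts: pp0:3 pp1:3 pp2:3
Op 3: write(P0, v2, 173). refcount(pp2)=3>1 -> COPY to pp3. 4 ppages; refcounts: pp0:3 pp1:3 pp2:2 pp3:1
Op 4: write(P0, v0, 127). refcount(pp0)=3>1 -> COPY to pp4. 5 ppages; refcounts: pp0:2 pp1:3 pp2:2 pp3:1 pp4:1
Op 5: fork(P1) -> P3. 5 ppages; refcounts: pp0:3 pp1:4 pp2:3 pp3:1 pp4:1
Op 6: write(P1, v0, 164). refcount(pp0)=3>1 -> COPY to pp5. 6 ppages; refcounts: pp0:2 pp1:4 pp2:3 pp3:1 pp4:1 pp5:1
Op 7: write(P0, v0, 192). refcount(pp4)=1 -> write in place. 6 ppages; refcounts: pp0:2 pp1:4 pp2:3 pp3:1 pp4:1 pp5:1
Op 8: read(P0, v0) -> 192. No state change.

Answer: 2 4 3 1 1 1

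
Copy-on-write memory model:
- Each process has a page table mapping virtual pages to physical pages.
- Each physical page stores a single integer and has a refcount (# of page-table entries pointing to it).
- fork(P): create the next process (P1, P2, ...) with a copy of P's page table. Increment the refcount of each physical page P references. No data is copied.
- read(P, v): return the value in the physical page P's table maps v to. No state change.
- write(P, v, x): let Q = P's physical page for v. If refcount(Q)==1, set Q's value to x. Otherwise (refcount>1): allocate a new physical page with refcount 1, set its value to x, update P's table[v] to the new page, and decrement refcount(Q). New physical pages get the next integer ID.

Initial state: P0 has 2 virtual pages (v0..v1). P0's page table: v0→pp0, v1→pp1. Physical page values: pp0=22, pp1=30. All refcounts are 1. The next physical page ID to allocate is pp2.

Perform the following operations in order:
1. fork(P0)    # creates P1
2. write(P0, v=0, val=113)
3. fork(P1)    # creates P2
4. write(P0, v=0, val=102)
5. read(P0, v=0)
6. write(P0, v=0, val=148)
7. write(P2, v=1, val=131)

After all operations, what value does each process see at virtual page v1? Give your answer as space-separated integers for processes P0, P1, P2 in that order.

Answer: 30 30 131

Derivation:
Op 1: fork(P0) -> P1. 2 ppages; refcounts: pp0:2 pp1:2
Op 2: write(P0, v0, 113). refcount(pp0)=2>1 -> COPY to pp2. 3 ppages; refcounts: pp0:1 pp1:2 pp2:1
Op 3: fork(P1) -> P2. 3 ppages; refcounts: pp0:2 pp1:3 pp2:1
Op 4: write(P0, v0, 102). refcount(pp2)=1 -> write in place. 3 ppages; refcounts: pp0:2 pp1:3 pp2:1
Op 5: read(P0, v0) -> 102. No state change.
Op 6: write(P0, v0, 148). refcount(pp2)=1 -> write in place. 3 ppages; refcounts: pp0:2 pp1:3 pp2:1
Op 7: write(P2, v1, 131). refcount(pp1)=3>1 -> COPY to pp3. 4 ppages; refcounts: pp0:2 pp1:2 pp2:1 pp3:1
P0: v1 -> pp1 = 30
P1: v1 -> pp1 = 30
P2: v1 -> pp3 = 131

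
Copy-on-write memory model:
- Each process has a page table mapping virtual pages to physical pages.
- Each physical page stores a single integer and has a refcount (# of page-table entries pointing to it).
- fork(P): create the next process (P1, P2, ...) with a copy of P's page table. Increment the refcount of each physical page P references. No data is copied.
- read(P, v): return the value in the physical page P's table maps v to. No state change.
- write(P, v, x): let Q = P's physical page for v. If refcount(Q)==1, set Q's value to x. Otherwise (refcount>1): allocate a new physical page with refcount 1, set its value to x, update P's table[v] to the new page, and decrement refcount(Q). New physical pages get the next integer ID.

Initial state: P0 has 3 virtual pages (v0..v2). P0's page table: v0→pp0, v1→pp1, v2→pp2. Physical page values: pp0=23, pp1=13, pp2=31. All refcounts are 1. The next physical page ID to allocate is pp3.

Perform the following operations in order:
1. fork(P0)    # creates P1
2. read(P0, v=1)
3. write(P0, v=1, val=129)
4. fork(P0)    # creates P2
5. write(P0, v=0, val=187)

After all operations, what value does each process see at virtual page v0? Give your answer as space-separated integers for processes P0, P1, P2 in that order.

Answer: 187 23 23

Derivation:
Op 1: fork(P0) -> P1. 3 ppages; refcounts: pp0:2 pp1:2 pp2:2
Op 2: read(P0, v1) -> 13. No state change.
Op 3: write(P0, v1, 129). refcount(pp1)=2>1 -> COPY to pp3. 4 ppages; refcounts: pp0:2 pp1:1 pp2:2 pp3:1
Op 4: fork(P0) -> P2. 4 ppages; refcounts: pp0:3 pp1:1 pp2:3 pp3:2
Op 5: write(P0, v0, 187). refcount(pp0)=3>1 -> COPY to pp4. 5 ppages; refcounts: pp0:2 pp1:1 pp2:3 pp3:2 pp4:1
P0: v0 -> pp4 = 187
P1: v0 -> pp0 = 23
P2: v0 -> pp0 = 23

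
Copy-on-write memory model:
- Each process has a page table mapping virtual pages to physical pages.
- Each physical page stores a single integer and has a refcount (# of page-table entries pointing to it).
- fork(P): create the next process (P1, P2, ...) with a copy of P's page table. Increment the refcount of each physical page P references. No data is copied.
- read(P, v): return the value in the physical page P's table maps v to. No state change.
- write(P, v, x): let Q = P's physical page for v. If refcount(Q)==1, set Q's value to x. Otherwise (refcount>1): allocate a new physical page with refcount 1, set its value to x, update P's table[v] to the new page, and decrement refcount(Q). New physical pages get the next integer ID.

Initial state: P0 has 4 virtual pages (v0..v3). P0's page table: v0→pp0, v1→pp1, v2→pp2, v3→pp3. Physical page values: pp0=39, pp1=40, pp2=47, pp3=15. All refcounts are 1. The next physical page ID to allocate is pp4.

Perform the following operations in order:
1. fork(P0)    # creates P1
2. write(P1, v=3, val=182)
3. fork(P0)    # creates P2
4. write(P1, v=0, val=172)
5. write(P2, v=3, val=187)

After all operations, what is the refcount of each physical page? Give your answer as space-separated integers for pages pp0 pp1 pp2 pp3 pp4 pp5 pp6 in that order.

Op 1: fork(P0) -> P1. 4 ppages; refcounts: pp0:2 pp1:2 pp2:2 pp3:2
Op 2: write(P1, v3, 182). refcount(pp3)=2>1 -> COPY to pp4. 5 ppages; refcounts: pp0:2 pp1:2 pp2:2 pp3:1 pp4:1
Op 3: fork(P0) -> P2. 5 ppages; refcounts: pp0:3 pp1:3 pp2:3 pp3:2 pp4:1
Op 4: write(P1, v0, 172). refcount(pp0)=3>1 -> COPY to pp5. 6 ppages; refcounts: pp0:2 pp1:3 pp2:3 pp3:2 pp4:1 pp5:1
Op 5: write(P2, v3, 187). refcount(pp3)=2>1 -> COPY to pp6. 7 ppages; refcounts: pp0:2 pp1:3 pp2:3 pp3:1 pp4:1 pp5:1 pp6:1

Answer: 2 3 3 1 1 1 1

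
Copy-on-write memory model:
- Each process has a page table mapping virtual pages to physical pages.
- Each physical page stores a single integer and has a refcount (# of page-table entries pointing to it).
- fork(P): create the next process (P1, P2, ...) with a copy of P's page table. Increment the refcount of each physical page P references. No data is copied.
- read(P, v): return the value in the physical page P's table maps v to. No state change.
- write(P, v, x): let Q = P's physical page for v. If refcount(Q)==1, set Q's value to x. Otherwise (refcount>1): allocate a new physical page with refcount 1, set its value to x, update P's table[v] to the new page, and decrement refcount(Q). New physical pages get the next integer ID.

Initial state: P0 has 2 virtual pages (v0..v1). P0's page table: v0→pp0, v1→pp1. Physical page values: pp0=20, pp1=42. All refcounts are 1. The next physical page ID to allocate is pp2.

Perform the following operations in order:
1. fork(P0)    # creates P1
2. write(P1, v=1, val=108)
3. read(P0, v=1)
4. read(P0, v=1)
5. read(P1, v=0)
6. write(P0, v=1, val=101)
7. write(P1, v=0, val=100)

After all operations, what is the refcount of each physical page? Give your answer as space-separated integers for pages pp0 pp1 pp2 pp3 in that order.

Op 1: fork(P0) -> P1. 2 ppages; refcounts: pp0:2 pp1:2
Op 2: write(P1, v1, 108). refcount(pp1)=2>1 -> COPY to pp2. 3 ppages; refcounts: pp0:2 pp1:1 pp2:1
Op 3: read(P0, v1) -> 42. No state change.
Op 4: read(P0, v1) -> 42. No state change.
Op 5: read(P1, v0) -> 20. No state change.
Op 6: write(P0, v1, 101). refcount(pp1)=1 -> write in place. 3 ppages; refcounts: pp0:2 pp1:1 pp2:1
Op 7: write(P1, v0, 100). refcount(pp0)=2>1 -> COPY to pp3. 4 ppages; refcounts: pp0:1 pp1:1 pp2:1 pp3:1

Answer: 1 1 1 1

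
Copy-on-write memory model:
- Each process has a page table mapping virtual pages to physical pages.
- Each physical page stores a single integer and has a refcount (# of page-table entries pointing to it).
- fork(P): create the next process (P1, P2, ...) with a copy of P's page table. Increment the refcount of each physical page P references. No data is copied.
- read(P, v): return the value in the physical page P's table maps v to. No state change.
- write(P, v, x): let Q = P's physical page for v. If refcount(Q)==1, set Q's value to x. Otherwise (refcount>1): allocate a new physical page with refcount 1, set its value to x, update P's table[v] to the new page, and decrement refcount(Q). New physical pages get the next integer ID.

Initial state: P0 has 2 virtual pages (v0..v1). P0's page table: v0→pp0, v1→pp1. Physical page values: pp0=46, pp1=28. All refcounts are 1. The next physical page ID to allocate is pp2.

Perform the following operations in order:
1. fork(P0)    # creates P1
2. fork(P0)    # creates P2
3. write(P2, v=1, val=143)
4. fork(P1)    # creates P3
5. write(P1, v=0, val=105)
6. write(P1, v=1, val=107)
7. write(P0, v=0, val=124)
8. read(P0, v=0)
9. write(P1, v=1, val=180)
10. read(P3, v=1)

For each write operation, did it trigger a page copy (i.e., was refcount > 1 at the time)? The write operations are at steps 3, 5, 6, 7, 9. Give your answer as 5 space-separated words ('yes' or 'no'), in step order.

Op 1: fork(P0) -> P1. 2 ppages; refcounts: pp0:2 pp1:2
Op 2: fork(P0) -> P2. 2 ppages; refcounts: pp0:3 pp1:3
Op 3: write(P2, v1, 143). refcount(pp1)=3>1 -> COPY to pp2. 3 ppages; refcounts: pp0:3 pp1:2 pp2:1
Op 4: fork(P1) -> P3. 3 ppages; refcounts: pp0:4 pp1:3 pp2:1
Op 5: write(P1, v0, 105). refcount(pp0)=4>1 -> COPY to pp3. 4 ppages; refcounts: pp0:3 pp1:3 pp2:1 pp3:1
Op 6: write(P1, v1, 107). refcount(pp1)=3>1 -> COPY to pp4. 5 ppages; refcounts: pp0:3 pp1:2 pp2:1 pp3:1 pp4:1
Op 7: write(P0, v0, 124). refcount(pp0)=3>1 -> COPY to pp5. 6 ppages; refcounts: pp0:2 pp1:2 pp2:1 pp3:1 pp4:1 pp5:1
Op 8: read(P0, v0) -> 124. No state change.
Op 9: write(P1, v1, 180). refcount(pp4)=1 -> write in place. 6 ppages; refcounts: pp0:2 pp1:2 pp2:1 pp3:1 pp4:1 pp5:1
Op 10: read(P3, v1) -> 28. No state change.

yes yes yes yes no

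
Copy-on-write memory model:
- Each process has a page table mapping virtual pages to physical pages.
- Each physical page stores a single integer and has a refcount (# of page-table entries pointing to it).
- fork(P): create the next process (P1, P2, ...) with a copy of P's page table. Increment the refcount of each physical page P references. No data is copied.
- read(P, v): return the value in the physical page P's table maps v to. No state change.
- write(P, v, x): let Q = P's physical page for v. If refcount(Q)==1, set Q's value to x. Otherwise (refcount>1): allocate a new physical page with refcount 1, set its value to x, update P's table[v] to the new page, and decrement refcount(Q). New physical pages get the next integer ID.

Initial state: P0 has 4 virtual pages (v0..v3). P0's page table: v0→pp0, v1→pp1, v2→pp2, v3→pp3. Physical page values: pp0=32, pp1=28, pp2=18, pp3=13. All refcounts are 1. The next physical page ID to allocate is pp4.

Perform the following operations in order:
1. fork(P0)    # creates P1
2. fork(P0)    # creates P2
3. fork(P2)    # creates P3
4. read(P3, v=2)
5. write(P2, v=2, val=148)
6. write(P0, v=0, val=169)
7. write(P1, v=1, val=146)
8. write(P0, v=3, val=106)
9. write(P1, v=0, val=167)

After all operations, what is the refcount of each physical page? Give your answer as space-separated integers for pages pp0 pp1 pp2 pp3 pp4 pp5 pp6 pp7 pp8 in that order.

Op 1: fork(P0) -> P1. 4 ppages; refcounts: pp0:2 pp1:2 pp2:2 pp3:2
Op 2: fork(P0) -> P2. 4 ppages; refcounts: pp0:3 pp1:3 pp2:3 pp3:3
Op 3: fork(P2) -> P3. 4 ppages; refcounts: pp0:4 pp1:4 pp2:4 pp3:4
Op 4: read(P3, v2) -> 18. No state change.
Op 5: write(P2, v2, 148). refcount(pp2)=4>1 -> COPY to pp4. 5 ppages; refcounts: pp0:4 pp1:4 pp2:3 pp3:4 pp4:1
Op 6: write(P0, v0, 169). refcount(pp0)=4>1 -> COPY to pp5. 6 ppages; refcounts: pp0:3 pp1:4 pp2:3 pp3:4 pp4:1 pp5:1
Op 7: write(P1, v1, 146). refcount(pp1)=4>1 -> COPY to pp6. 7 ppages; refcounts: pp0:3 pp1:3 pp2:3 pp3:4 pp4:1 pp5:1 pp6:1
Op 8: write(P0, v3, 106). refcount(pp3)=4>1 -> COPY to pp7. 8 ppages; refcounts: pp0:3 pp1:3 pp2:3 pp3:3 pp4:1 pp5:1 pp6:1 pp7:1
Op 9: write(P1, v0, 167). refcount(pp0)=3>1 -> COPY to pp8. 9 ppages; refcounts: pp0:2 pp1:3 pp2:3 pp3:3 pp4:1 pp5:1 pp6:1 pp7:1 pp8:1

Answer: 2 3 3 3 1 1 1 1 1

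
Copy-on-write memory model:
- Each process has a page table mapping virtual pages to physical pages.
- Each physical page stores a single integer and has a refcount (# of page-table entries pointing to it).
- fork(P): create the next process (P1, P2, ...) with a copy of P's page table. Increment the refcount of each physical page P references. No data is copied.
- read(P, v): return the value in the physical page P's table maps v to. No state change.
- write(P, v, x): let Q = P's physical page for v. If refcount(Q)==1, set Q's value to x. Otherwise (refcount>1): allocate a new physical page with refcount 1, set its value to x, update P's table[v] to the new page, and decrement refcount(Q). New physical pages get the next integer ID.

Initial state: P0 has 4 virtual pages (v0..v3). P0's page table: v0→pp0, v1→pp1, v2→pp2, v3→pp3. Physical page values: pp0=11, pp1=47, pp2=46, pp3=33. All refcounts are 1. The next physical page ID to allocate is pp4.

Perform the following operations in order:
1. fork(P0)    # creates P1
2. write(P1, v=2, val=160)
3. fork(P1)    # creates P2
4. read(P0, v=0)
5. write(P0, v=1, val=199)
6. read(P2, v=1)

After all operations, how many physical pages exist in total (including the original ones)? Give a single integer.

Op 1: fork(P0) -> P1. 4 ppages; refcounts: pp0:2 pp1:2 pp2:2 pp3:2
Op 2: write(P1, v2, 160). refcount(pp2)=2>1 -> COPY to pp4. 5 ppages; refcounts: pp0:2 pp1:2 pp2:1 pp3:2 pp4:1
Op 3: fork(P1) -> P2. 5 ppages; refcounts: pp0:3 pp1:3 pp2:1 pp3:3 pp4:2
Op 4: read(P0, v0) -> 11. No state change.
Op 5: write(P0, v1, 199). refcount(pp1)=3>1 -> COPY to pp5. 6 ppages; refcounts: pp0:3 pp1:2 pp2:1 pp3:3 pp4:2 pp5:1
Op 6: read(P2, v1) -> 47. No state change.

Answer: 6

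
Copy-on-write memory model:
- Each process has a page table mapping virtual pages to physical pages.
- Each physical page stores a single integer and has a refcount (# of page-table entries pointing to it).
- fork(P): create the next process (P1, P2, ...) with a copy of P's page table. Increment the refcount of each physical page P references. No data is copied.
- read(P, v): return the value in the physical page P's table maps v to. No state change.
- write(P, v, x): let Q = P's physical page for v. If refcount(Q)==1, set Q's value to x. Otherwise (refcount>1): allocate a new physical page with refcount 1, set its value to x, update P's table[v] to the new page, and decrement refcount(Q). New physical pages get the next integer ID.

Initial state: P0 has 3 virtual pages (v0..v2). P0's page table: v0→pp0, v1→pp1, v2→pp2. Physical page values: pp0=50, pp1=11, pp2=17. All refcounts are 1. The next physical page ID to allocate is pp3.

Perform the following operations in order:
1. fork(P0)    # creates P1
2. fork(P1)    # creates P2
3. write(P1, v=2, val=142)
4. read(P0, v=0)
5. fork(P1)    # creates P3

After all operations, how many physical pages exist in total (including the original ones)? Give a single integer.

Op 1: fork(P0) -> P1. 3 ppages; refcounts: pp0:2 pp1:2 pp2:2
Op 2: fork(P1) -> P2. 3 ppages; refcounts: pp0:3 pp1:3 pp2:3
Op 3: write(P1, v2, 142). refcount(pp2)=3>1 -> COPY to pp3. 4 ppages; refcounts: pp0:3 pp1:3 pp2:2 pp3:1
Op 4: read(P0, v0) -> 50. No state change.
Op 5: fork(P1) -> P3. 4 ppages; refcounts: pp0:4 pp1:4 pp2:2 pp3:2

Answer: 4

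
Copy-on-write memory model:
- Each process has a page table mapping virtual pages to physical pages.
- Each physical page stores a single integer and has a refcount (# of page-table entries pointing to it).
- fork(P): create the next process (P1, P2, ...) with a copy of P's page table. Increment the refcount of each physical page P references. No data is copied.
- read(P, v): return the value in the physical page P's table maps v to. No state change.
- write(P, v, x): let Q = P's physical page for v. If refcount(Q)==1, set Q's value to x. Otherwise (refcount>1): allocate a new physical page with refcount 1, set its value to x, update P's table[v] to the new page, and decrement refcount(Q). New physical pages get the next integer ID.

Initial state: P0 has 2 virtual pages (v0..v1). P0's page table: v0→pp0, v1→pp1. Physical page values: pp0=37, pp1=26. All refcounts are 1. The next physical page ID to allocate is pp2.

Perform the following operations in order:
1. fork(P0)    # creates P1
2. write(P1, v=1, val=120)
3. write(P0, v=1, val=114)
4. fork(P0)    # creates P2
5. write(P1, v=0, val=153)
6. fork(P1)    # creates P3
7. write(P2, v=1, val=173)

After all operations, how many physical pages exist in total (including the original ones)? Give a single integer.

Op 1: fork(P0) -> P1. 2 ppages; refcounts: pp0:2 pp1:2
Op 2: write(P1, v1, 120). refcount(pp1)=2>1 -> COPY to pp2. 3 ppages; refcounts: pp0:2 pp1:1 pp2:1
Op 3: write(P0, v1, 114). refcount(pp1)=1 -> write in place. 3 ppages; refcounts: pp0:2 pp1:1 pp2:1
Op 4: fork(P0) -> P2. 3 ppages; refcounts: pp0:3 pp1:2 pp2:1
Op 5: write(P1, v0, 153). refcount(pp0)=3>1 -> COPY to pp3. 4 ppages; refcounts: pp0:2 pp1:2 pp2:1 pp3:1
Op 6: fork(P1) -> P3. 4 ppages; refcounts: pp0:2 pp1:2 pp2:2 pp3:2
Op 7: write(P2, v1, 173). refcount(pp1)=2>1 -> COPY to pp4. 5 ppages; refcounts: pp0:2 pp1:1 pp2:2 pp3:2 pp4:1

Answer: 5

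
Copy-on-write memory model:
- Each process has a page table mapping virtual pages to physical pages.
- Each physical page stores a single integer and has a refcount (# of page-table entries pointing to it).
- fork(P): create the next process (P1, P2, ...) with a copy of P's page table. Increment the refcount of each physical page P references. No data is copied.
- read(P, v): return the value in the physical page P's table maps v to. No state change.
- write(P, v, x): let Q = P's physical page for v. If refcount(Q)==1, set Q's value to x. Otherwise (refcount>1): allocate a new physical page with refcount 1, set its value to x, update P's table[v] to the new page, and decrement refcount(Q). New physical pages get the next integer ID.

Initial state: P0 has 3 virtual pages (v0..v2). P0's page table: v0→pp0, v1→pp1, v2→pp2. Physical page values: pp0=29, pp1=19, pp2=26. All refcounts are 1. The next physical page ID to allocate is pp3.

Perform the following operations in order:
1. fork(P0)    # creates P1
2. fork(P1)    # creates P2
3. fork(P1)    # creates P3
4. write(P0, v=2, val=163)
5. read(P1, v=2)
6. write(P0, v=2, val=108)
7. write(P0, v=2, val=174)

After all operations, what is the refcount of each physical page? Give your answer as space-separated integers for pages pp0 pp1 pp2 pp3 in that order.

Answer: 4 4 3 1

Derivation:
Op 1: fork(P0) -> P1. 3 ppages; refcounts: pp0:2 pp1:2 pp2:2
Op 2: fork(P1) -> P2. 3 ppages; refcounts: pp0:3 pp1:3 pp2:3
Op 3: fork(P1) -> P3. 3 ppages; refcounts: pp0:4 pp1:4 pp2:4
Op 4: write(P0, v2, 163). refcount(pp2)=4>1 -> COPY to pp3. 4 ppages; refcounts: pp0:4 pp1:4 pp2:3 pp3:1
Op 5: read(P1, v2) -> 26. No state change.
Op 6: write(P0, v2, 108). refcount(pp3)=1 -> write in place. 4 ppages; refcounts: pp0:4 pp1:4 pp2:3 pp3:1
Op 7: write(P0, v2, 174). refcount(pp3)=1 -> write in place. 4 ppages; refcounts: pp0:4 pp1:4 pp2:3 pp3:1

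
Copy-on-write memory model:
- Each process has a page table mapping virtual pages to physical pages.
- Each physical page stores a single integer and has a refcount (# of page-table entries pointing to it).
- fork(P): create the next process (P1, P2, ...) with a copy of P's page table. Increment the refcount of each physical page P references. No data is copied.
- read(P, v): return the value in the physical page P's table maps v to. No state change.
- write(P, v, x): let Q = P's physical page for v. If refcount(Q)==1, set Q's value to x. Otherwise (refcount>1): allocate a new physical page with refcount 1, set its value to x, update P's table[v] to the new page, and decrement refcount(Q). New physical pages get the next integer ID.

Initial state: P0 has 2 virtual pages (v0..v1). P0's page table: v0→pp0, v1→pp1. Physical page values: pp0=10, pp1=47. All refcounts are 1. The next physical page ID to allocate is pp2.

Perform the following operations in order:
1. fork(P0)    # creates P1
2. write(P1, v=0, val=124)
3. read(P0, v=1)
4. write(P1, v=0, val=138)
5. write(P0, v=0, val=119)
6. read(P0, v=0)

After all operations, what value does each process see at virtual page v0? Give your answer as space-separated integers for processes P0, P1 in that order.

Op 1: fork(P0) -> P1. 2 ppages; refcounts: pp0:2 pp1:2
Op 2: write(P1, v0, 124). refcount(pp0)=2>1 -> COPY to pp2. 3 ppages; refcounts: pp0:1 pp1:2 pp2:1
Op 3: read(P0, v1) -> 47. No state change.
Op 4: write(P1, v0, 138). refcount(pp2)=1 -> write in place. 3 ppages; refcounts: pp0:1 pp1:2 pp2:1
Op 5: write(P0, v0, 119). refcount(pp0)=1 -> write in place. 3 ppages; refcounts: pp0:1 pp1:2 pp2:1
Op 6: read(P0, v0) -> 119. No state change.
P0: v0 -> pp0 = 119
P1: v0 -> pp2 = 138

Answer: 119 138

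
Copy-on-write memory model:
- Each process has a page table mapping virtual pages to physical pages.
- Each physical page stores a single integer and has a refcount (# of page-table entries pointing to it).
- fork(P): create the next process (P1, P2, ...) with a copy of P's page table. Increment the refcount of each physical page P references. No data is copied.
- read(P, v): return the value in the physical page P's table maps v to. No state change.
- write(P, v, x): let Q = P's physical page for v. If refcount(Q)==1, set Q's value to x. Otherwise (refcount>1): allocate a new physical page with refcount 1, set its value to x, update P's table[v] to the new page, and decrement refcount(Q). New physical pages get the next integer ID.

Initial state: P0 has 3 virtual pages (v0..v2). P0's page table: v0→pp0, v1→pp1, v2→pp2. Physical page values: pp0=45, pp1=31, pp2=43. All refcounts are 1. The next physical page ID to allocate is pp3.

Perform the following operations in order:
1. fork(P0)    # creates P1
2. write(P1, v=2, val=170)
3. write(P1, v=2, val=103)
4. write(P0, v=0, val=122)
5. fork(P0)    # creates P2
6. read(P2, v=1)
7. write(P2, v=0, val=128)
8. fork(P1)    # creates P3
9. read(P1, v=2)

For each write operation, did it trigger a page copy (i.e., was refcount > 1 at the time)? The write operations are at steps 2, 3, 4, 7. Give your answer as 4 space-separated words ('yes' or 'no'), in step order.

Op 1: fork(P0) -> P1. 3 ppages; refcounts: pp0:2 pp1:2 pp2:2
Op 2: write(P1, v2, 170). refcount(pp2)=2>1 -> COPY to pp3. 4 ppages; refcounts: pp0:2 pp1:2 pp2:1 pp3:1
Op 3: write(P1, v2, 103). refcount(pp3)=1 -> write in place. 4 ppages; refcounts: pp0:2 pp1:2 pp2:1 pp3:1
Op 4: write(P0, v0, 122). refcount(pp0)=2>1 -> COPY to pp4. 5 ppages; refcounts: pp0:1 pp1:2 pp2:1 pp3:1 pp4:1
Op 5: fork(P0) -> P2. 5 ppages; refcounts: pp0:1 pp1:3 pp2:2 pp3:1 pp4:2
Op 6: read(P2, v1) -> 31. No state change.
Op 7: write(P2, v0, 128). refcount(pp4)=2>1 -> COPY to pp5. 6 ppages; refcounts: pp0:1 pp1:3 pp2:2 pp3:1 pp4:1 pp5:1
Op 8: fork(P1) -> P3. 6 ppages; refcounts: pp0:2 pp1:4 pp2:2 pp3:2 pp4:1 pp5:1
Op 9: read(P1, v2) -> 103. No state change.

yes no yes yes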